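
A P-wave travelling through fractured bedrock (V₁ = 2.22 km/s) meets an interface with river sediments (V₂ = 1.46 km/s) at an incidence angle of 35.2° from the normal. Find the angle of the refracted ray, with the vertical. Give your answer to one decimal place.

sin θ₁/V₁ = sin θ₂/V₂ ⇒ sin θ₂ = 1.46·sin 35.2°/2.22 = 1.46·0.5764/2.22 = 0.3791.
θ₂ = sin⁻¹(0.3791) = 22.28° (from vertical).

22.3°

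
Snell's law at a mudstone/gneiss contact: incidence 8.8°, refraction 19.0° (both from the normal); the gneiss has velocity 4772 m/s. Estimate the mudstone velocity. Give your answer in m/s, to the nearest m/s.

2242 m/s

Snell's law: sin 8.8°/V₁ = sin 19.0°/V₂.
V₁ = V₂·sin 8.8°/sin 19.0° = 4772 × 0.4699 = 2242.38 m/s.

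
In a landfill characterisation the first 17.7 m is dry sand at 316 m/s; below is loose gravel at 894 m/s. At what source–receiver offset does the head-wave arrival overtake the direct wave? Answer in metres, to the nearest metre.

51 m

θ_c = arcsin(316/894) = 20.70°, so cos θ_c = 0.9354 and tᵢ = 2h cos θ_c/V₁ = 0.1048 s.
At crossover x/V₁ = x/V₂ + tᵢ ⇒ x = tᵢ/(1/V₁ − 1/V₂) = 0.10479/(3.1646e-03 − 1.1186e-03) = 51.22 m.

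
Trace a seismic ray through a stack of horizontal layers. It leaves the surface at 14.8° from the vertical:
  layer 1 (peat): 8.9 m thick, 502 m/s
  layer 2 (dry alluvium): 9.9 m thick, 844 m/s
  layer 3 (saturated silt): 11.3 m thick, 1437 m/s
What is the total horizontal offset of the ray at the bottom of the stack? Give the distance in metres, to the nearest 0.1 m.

Apply Snell's law at each interface; in layer i the horizontal offset is hᵢ·tan θᵢ.
Layer 1: θ = 14.80°; offset = 8.9·tan 14.80° = 2.351 m.
Layer 2: sin θ = 844·sin 14.8°/502 = 0.4295, θ = 25.43°; offset = 9.9·tan 25.43° = 4.708 m.
Layer 3: sin θ = 1437·sin 14.8°/502 = 0.7312, θ = 46.99°; offset = 11.3·tan 46.99° = 12.113 m.
Σ offsets = 19.173 m.

19.2 m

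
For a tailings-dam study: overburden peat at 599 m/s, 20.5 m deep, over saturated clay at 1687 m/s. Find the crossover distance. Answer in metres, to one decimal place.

59.4 m

x_cross = 2h·√((V₂+V₁)/(V₂−V₁)).
(V₂+V₁)/(V₂−V₁) = (1687+599)/(1687−599) = 2.1011; √ = 1.4495.
x_cross = 2·20.5·1.4495 = 59.43 m.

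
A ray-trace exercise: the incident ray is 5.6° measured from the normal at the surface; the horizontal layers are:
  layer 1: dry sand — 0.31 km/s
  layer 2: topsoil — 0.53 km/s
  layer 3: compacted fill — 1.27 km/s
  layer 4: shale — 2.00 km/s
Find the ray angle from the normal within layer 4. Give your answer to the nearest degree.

Ray parameter p = sin 5.6° / 0.31 = 3.1478e-01 s/km.
sin θ_4 = p·V_4 = 3.1478e-01 × 2.00 = 0.6296.
θ_4 = 39.02° from the vertical.

39°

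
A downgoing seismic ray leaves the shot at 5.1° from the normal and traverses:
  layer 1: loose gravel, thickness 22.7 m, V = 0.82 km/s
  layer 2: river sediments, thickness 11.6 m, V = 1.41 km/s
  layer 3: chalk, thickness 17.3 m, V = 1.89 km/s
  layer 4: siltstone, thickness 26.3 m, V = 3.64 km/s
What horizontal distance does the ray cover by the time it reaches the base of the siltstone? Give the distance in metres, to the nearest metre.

19 m

Apply Snell's law at each interface; in layer i the horizontal offset is hᵢ·tan θᵢ.
Layer 1: θ = 5.10°; offset = 22.7·tan 5.10° = 2.026 m.
Layer 2: sin θ = 1.41·sin 5.1°/0.82 = 0.1529, θ = 8.79°; offset = 11.6·tan 8.79° = 1.794 m.
Layer 3: sin θ = 1.89·sin 5.1°/0.82 = 0.2049, θ = 11.82°; offset = 17.3·tan 11.82° = 3.621 m.
Layer 4: sin θ = 3.64·sin 5.1°/0.82 = 0.3946, θ = 23.24°; offset = 26.3·tan 23.24° = 11.295 m.
Summing the layer offsets gives 18.736 m.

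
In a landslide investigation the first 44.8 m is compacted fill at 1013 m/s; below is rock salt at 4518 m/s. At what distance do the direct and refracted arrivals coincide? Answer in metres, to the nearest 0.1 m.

x_cross = 2h·√((V₂+V₁)/(V₂−V₁)).
(V₂+V₁)/(V₂−V₁) = (4518+1013)/(4518−1013) = 1.5780; √ = 1.2562.
x_cross = 2·44.8·1.2562 = 112.56 m.

112.6 m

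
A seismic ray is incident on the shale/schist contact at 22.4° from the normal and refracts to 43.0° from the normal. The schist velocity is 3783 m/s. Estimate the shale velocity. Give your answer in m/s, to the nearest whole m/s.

Snell's law: sin 22.4°/V₁ = sin 43.0°/V₂.
V₁ = V₂·sin 22.4°/sin 43.0° = 3783 × 0.5588 = 2113.77 m/s.

2114 m/s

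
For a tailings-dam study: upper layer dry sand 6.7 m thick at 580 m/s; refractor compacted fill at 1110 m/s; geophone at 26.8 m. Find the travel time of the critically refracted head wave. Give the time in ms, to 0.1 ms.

θ_c = arcsin(V₁/V₂) = arcsin(580/1110) = 31.50°, cos θ_c = 0.8526.
Intercept time tᵢ = 2h cos θ_c / V₁ = 2·6.7·0.8526/580 = 0.01970 s.
t = x/V₂ + tᵢ = 26.8/1110 + 0.01970 = 0.04384 s.

43.8 ms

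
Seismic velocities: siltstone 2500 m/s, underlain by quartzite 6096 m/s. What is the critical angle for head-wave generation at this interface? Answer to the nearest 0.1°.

Critical incidence: sin θ_c = V₁/V₂ = 2500/6096 = 0.4101.
θ_c = arcsin 0.4101 = 24.21°.

24.2°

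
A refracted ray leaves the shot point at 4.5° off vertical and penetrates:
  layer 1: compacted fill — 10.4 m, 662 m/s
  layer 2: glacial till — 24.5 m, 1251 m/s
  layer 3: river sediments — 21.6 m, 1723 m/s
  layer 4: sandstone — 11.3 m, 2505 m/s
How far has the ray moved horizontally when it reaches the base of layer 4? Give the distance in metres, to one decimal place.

p = sin θ₁/V₁ = sin 4.5°/662 = 1.1852e-04 s/m is conserved through the stack.
Layer 1: θ = 4.50°; offset = 10.4·tan 4.50° = 0.818 m.
Layer 2: sin θ = p·1251 = 0.1483 → θ = 8.53°; offset = 24.5·tan 8.53° = 3.673 m.
Layer 3: sin θ = p·1723 = 0.2042 → θ = 11.78°; offset = 21.6·tan 11.78° = 4.506 m.
Layer 4: sin θ = p·2505 = 0.2969 → θ = 17.27°; offset = 11.3·tan 17.27° = 3.513 m.
Total horizontal offset = 12.511 m.

12.5 m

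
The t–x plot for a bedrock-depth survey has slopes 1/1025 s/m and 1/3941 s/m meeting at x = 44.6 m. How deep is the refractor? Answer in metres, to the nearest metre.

17 m

x_cross = 2h·√((V₂+V₁)/(V₂−V₁)) → h = x_cross / (2·√((V₂+V₁)/(V₂−V₁))).
√((V₂+V₁)/(V₂−V₁)) = √((3941+1025)/(3941−1025)) = 1.3050.
h = 44.6 / (2·1.3050) = 17.09 m.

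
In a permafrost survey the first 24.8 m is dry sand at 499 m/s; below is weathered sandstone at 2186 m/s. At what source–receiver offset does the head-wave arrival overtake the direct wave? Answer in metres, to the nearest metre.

x_cross = 2h·√((V₂+V₁)/(V₂−V₁)).
(V₂+V₁)/(V₂−V₁) = (2186+499)/(2186−499) = 1.5916; √ = 1.2616.
x_cross = 2·24.8·1.2616 = 62.57 m.

63 m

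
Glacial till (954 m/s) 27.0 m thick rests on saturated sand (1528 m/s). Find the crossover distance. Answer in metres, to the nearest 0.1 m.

112.3 m

θ_c = arcsin(954/1528) = 38.63°, so cos θ_c = 0.7811 and tᵢ = 2h cos θ_c/V₁ = 0.0442 s.
At crossover x/V₁ = x/V₂ + tᵢ ⇒ x = tᵢ/(1/V₁ − 1/V₂) = 0.04422/(1.0482e-03 − 6.5445e-04) = 112.29 m.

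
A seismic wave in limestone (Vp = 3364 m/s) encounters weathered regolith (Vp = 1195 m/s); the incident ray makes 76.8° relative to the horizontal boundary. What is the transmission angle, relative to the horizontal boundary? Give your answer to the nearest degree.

85°

Angle from the normal: 90° − 76.8° = 13.2°.
sin θ₁/V₁ = sin θ₂/V₂ ⇒ sin θ₂ = 1195·sin 13.2°/3364 = 1195·0.2284/3364 = 0.0811.
θ₂ = sin⁻¹(0.0811) = 4.65° (from vertical).
From the interface: 90° − 4.65° = 85.35°.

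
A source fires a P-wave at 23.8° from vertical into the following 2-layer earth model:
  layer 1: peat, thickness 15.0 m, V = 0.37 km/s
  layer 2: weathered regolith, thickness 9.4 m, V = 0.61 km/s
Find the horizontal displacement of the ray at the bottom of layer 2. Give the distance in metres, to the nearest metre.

Apply Snell's law at each interface; in layer i the horizontal offset is hᵢ·tan θᵢ.
Layer 1: θ = 23.80°; offset = 15.0·tan 23.80° = 6.616 m.
Layer 2: sin θ = 0.61·sin 23.8°/0.37 = 0.6653, θ = 41.71°; offset = 9.4·tan 41.71° = 8.377 m.
Total horizontal offset = 14.993 m.

15 m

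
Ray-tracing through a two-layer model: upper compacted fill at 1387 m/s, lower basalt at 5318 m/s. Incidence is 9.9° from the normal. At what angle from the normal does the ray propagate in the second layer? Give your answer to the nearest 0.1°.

sin θ₁/V₁ = sin θ₂/V₂ ⇒ sin θ₂ = 5318·sin 9.9°/1387 = 5318·0.1719/1387 = 0.6592.
θ₂ = sin⁻¹(0.6592) = 41.24° (from vertical).

41.2°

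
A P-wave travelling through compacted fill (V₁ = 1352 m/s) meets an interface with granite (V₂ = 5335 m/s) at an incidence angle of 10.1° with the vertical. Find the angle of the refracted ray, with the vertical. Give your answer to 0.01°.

sin θ₁/V₁ = sin θ₂/V₂ ⇒ sin θ₂ = 5335·sin 10.1°/1352 = 5335·0.1754/1352 = 0.6920.
θ₂ = arcsin 0.6920 = 43.79° from the normal.

43.79°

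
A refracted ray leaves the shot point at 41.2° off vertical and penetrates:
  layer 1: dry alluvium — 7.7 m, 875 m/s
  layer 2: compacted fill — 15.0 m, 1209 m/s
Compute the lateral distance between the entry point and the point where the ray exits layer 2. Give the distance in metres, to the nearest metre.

Ray parameter p = sin 41.2° / 875 m/s = 7.5279e-04 s/m.
Layer 1: θ = 41.20°; offset = 7.7·tan 41.20° = 6.741 m.
Layer 2: sin θ = p·1209 = 0.9101 → θ = 65.52°; offset = 15.0·tan 65.52° = 32.948 m.
Summing the layer offsets gives 39.689 m.

40 m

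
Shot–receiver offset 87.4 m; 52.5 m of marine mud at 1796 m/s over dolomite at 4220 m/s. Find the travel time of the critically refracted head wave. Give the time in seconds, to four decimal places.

0.0736 s

θ_c = arcsin(V₁/V₂) = arcsin(1796/4220) = 25.19°, cos θ_c = 0.9049.
Intercept time tᵢ = 2h cos θ_c / V₁ = 2·52.5·0.9049/1796 = 0.05290 s.
t = x/V₂ + tᵢ = 87.4/4220 + 0.05290 = 0.07362 s.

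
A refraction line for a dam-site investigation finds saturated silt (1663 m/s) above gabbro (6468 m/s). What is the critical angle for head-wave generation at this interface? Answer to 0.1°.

At critical incidence the refracted ray runs along the interface (θ₂ = 90°), so sin θ_c = V₁/V₂.
θ_c = arcsin(1663/6468) = arcsin 0.2571 = 14.90°.

14.9°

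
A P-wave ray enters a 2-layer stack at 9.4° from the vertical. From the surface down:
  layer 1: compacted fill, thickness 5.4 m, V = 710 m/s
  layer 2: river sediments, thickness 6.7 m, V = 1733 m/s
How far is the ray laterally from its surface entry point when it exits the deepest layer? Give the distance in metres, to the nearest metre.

4 m

Apply Snell's law at each interface; in layer i the horizontal offset is hᵢ·tan θᵢ.
Layer 1: θ = 9.40°; offset = 5.4·tan 9.40° = 0.894 m.
Layer 2: sin θ = 1733·sin 9.4°/710 = 0.3987, θ = 23.49°; offset = 6.7·tan 23.49° = 2.912 m.
Summing the layer offsets gives 3.806 m.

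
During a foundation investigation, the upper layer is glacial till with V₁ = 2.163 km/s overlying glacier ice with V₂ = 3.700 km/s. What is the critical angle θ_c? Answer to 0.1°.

35.8°

At critical incidence the refracted ray runs along the interface (θ₂ = 90°), so sin θ_c = V₁/V₂.
θ_c = arcsin(2.163/3.700) = arcsin 0.5846 = 35.77°.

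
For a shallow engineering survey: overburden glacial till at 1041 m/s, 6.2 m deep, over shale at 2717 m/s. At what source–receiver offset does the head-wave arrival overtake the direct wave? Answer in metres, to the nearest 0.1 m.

x_cross = 2h·√((V₂+V₁)/(V₂−V₁)).
(V₂+V₁)/(V₂−V₁) = (2717+1041)/(2717−1041) = 2.2422; √ = 1.4974.
x_cross = 2·6.2·1.4974 = 18.57 m.

18.6 m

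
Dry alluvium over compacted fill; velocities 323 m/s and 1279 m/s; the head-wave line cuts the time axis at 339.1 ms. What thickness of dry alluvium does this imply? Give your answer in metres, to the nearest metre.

57 m

θ_c = arcsin(323/1279) = 14.63°; cos θ_c = 0.9676.
tᵢ = 2h cos θ_c/V₁ ⇒ h = tᵢ·V₁/(2 cos θ_c) = 0.3391·323/(2·0.9676) = 56.60 m.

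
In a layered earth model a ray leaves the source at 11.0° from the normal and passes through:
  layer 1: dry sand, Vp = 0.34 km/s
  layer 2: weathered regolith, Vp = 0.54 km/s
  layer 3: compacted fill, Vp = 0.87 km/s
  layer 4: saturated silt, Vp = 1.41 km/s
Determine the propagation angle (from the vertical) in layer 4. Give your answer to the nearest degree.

Snell's law across each interface conserves sin θ / V, so sin θ_4 = V_4·sin θ₁/V₁.
sin θ_4 = 1.41 × sin 11.0° / 0.34 = 0.7913.
θ_4 = 52.31° from the vertical.

52°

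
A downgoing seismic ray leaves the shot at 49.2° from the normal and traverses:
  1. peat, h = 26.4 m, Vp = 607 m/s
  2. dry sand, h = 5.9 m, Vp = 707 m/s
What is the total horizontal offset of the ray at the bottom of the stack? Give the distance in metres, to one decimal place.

41.6 m

p = sin θ₁/V₁ = sin 49.2°/607 = 1.2471e-03 s/m is conserved through the stack.
Layer 1: θ = 49.20°; offset = 26.4·tan 49.20° = 30.585 m.
Layer 2: sin θ = p·707 = 0.8817 → θ = 61.85°; offset = 5.9·tan 61.85° = 11.026 m.
Σ offsets = 41.611 m.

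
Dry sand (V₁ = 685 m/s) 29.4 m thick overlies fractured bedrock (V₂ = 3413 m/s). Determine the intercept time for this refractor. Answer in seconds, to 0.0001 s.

0.0841 s

tᵢ = 2h·√(V₂²−V₁²)/(V₁V₂).
√(V₂²−V₁²) = √(3413²−685²) = 3343.6 m/s.
tᵢ = 2·29.4·3343.6/(685·3413) = 0.08409 s.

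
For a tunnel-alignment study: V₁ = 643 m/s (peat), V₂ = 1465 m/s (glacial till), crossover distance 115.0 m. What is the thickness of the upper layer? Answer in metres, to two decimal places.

35.91 m

h = (x_cross/2)·√((V₂−V₁)/(V₂+V₁)).
(V₂−V₁)/(V₂+V₁) = (1465−643)/(1465+643) = 0.3899; √ = 0.6245.
h = (115.0/2)·0.6245 = 35.91 m.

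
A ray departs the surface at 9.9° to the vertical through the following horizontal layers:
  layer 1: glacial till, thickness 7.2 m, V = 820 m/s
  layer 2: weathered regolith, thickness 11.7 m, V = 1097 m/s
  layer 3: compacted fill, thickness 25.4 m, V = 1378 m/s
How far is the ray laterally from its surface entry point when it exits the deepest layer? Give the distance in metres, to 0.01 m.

Apply Snell's law at each interface; in layer i the horizontal offset is hᵢ·tan θᵢ.
Layer 1: θ = 9.90°; offset = 7.2·tan 9.90° = 1.2566 m.
Layer 2: sin θ = 1097·sin 9.9°/820 = 0.2300, θ = 13.30°; offset = 11.7·tan 13.30° = 2.7652 m.
Layer 3: sin θ = 1378·sin 9.9°/820 = 0.2889, θ = 16.79°; offset = 25.4·tan 16.79° = 7.6656 m.
Summing the layer offsets gives 11.6874 m.

11.69 m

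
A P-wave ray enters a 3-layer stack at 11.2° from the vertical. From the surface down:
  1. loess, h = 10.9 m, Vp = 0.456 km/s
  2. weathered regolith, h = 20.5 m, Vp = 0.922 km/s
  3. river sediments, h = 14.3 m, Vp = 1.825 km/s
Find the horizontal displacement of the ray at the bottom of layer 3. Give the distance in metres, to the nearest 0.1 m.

28.6 m

Apply Snell's law at each interface; in layer i the horizontal offset is hᵢ·tan θᵢ.
Layer 1: θ = 11.20°; offset = 10.9·tan 11.20° = 2.158 m.
Layer 2: sin θ = 0.922·sin 11.2°/0.456 = 0.3927, θ = 23.12°; offset = 20.5·tan 23.12° = 8.754 m.
Layer 3: sin θ = 1.825·sin 11.2°/0.456 = 0.7774, θ = 51.02°; offset = 14.3·tan 51.02° = 17.672 m.
Summing the layer offsets gives 28.584 m.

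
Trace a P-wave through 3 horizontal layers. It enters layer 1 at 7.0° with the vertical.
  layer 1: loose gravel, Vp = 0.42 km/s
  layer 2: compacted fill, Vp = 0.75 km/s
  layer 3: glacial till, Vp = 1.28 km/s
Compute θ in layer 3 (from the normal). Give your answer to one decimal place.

Ray parameter p = sin 7.0° / 0.42 = 2.9017e-01 s/km.
sin θ_3 = p·V_3 = 2.9017e-01 × 1.28 = 0.3714.
θ_3 = arcsin 0.3714 = 21.80°.

21.8°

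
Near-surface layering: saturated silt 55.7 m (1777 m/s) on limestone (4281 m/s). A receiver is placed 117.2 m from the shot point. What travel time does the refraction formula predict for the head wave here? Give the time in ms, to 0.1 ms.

t = x/V₂ + 2h·√(V₂²−V₁²)/(V₁V₂).
√(V₂²−V₁²) = √(4281²−1777²) = 3894.8 m/s; delay term = 2·55.7·3894.8/(1777·4281) = 0.05703 s.
t = 117.2/4281 + 0.05703 = 0.08441 s.

84.4 ms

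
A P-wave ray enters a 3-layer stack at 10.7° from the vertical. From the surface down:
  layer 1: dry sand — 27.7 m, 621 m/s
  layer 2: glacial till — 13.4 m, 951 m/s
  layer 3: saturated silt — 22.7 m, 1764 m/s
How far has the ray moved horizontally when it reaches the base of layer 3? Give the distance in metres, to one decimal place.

Apply Snell's law at each interface; in layer i the horizontal offset is hᵢ·tan θᵢ.
Layer 1: θ = 10.70°; offset = 27.7·tan 10.70° = 5.234 m.
Layer 2: sin θ = 951·sin 10.7°/621 = 0.2843, θ = 16.52°; offset = 13.4·tan 16.52° = 3.974 m.
Layer 3: sin θ = 1764·sin 10.7°/621 = 0.5274, θ = 31.83°; offset = 22.7·tan 31.83° = 14.091 m.
Summing the layer offsets gives 23.299 m.

23.3 m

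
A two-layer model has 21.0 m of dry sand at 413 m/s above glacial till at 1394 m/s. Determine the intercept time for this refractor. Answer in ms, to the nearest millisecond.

97 ms

tᵢ = 2h·√(V₂²−V₁²)/(V₁V₂).
√(V₂²−V₁²) = √(1394²−413²) = 1331.4 m/s.
tᵢ = 2·21.0·1331.4/(413·1394) = 0.09713 s.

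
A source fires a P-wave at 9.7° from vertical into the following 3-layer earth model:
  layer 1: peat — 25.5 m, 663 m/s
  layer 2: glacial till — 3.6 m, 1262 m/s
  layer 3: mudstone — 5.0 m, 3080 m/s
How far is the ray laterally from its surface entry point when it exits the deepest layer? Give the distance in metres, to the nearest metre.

12 m

Apply Snell's law at each interface; in layer i the horizontal offset is hᵢ·tan θᵢ.
Layer 1: θ = 9.70°; offset = 25.5·tan 9.70° = 4.359 m.
Layer 2: sin θ = 1262·sin 9.7°/663 = 0.3207, θ = 18.71°; offset = 3.6·tan 18.71° = 1.219 m.
Layer 3: sin θ = 3080·sin 9.7°/663 = 0.7827, θ = 51.51°; offset = 5.0·tan 51.51° = 6.288 m.
Total horizontal offset = 11.866 m.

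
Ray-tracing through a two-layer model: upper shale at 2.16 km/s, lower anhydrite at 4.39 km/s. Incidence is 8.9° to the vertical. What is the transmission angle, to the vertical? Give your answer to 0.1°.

Snell's law: sin θ₂ = (V₂/V₁)·sin θ₁ = (4.39/2.16)·sin 8.9° = 0.3144.
θ₂ = arcsin 0.3144 = 18.33° from the normal.

18.3°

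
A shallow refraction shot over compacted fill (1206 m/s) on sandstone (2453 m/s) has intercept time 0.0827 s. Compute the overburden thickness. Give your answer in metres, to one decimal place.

θ_c = arcsin(1206/2453) = 29.45°; cos θ_c = 0.8708.
tᵢ = 2h cos θ_c/V₁ ⇒ h = tᵢ·V₁/(2 cos θ_c) = 0.0827·1206/(2·0.8708) = 57.27 m.

57.3 m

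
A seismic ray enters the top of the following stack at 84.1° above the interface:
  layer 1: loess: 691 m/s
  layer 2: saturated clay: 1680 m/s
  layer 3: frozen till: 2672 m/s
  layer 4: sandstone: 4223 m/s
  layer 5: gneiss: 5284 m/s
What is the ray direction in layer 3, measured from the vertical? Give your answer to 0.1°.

23.4°

From the normal: θ₁ = 90° − 84.1° = 5.9°.
Ray parameter p = sin 5.9° / 691 = 1.4876e-04 s/m.
sin θ_3 = p·V_3 = 1.4876e-04 × 2672 = 0.3975.
θ_3 = arcsin 0.3975 = 23.42°.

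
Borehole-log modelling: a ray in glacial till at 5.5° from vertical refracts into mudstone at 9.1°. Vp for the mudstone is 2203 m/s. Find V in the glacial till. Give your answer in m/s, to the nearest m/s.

Snell's law: sin 5.5°/V₁ = sin 9.1°/V₂.
V₁ = V₂·sin 5.5°/sin 9.1° = 2203 × 0.6060 = 1335.05 m/s.

1335 m/s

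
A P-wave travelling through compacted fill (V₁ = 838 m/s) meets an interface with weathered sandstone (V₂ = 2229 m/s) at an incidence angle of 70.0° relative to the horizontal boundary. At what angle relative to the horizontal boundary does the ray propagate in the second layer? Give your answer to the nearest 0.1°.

24.5°

Angle from the normal: 90° − 70.0° = 20.0°.
Snell's law: sin θ₂ = (V₂/V₁)·sin θ₁ = (2229/838)·sin 20.0° = 0.9097.
θ₂ = arcsin 0.9097 = 65.47° from the normal.
From the interface: 90° − 65.47° = 24.53°.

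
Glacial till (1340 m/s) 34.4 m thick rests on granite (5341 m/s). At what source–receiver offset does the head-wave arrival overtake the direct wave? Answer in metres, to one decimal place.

88.9 m

x_cross = 2h·√((V₂+V₁)/(V₂−V₁)).
(V₂+V₁)/(V₂−V₁) = (5341+1340)/(5341−1340) = 1.6698; √ = 1.2922.
x_cross = 2·34.4·1.2922 = 88.90 m.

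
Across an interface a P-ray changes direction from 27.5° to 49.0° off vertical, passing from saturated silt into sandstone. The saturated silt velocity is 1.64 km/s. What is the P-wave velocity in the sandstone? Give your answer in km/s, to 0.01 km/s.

2.68 km/s

sin 27.5° = 0.4617; sin 49.0° = 0.7547.
V₂ = V₁·(sin θ₂/sin θ₁) = 1.64·(0.7547/0.4617) = 2.68 km/s.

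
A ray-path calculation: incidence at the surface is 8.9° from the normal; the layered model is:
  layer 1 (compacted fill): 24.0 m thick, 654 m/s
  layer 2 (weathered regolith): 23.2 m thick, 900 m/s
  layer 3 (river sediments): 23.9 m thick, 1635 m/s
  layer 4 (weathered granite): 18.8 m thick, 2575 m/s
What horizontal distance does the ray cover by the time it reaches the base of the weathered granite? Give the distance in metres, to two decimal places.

Apply Snell's law at each interface; in layer i the horizontal offset is hᵢ·tan θᵢ.
Layer 1: θ = 8.90°; offset = 24.0·tan 8.90° = 3.7583 m.
Layer 2: sin θ = 900·sin 8.9°/654 = 0.2129, θ = 12.29°; offset = 23.2·tan 12.29° = 5.0553 m.
Layer 3: sin θ = 1635·sin 8.9°/654 = 0.3868, θ = 22.75°; offset = 23.9·tan 22.75° = 10.0241 m.
Layer 4: sin θ = 2575·sin 8.9°/654 = 0.6091, θ = 37.53°; offset = 18.8·tan 37.53° = 14.4401 m.
Σ offsets = 33.2778 m.

33.28 m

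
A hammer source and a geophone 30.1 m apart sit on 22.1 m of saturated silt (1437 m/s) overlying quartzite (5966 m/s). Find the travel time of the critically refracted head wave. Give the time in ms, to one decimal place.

t = x/V₂ + 2h·√(V₂²−V₁²)/(V₁V₂).
√(V₂²−V₁²) = √(5966²−1437²) = 5790.4 m/s; delay term = 2·22.1·5790.4/(1437·5966) = 0.02985 s.
t = 30.1/5966 + 0.02985 = 0.03490 s.

34.9 ms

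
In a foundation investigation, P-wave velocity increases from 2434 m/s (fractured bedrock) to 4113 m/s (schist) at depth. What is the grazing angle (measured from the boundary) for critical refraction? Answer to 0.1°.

53.7°

Critical incidence: sin θ_c = V₁/V₂ = 2434/4113 = 0.5918.
θ_c = arcsin 0.5918 = 36.28°.
Measured from the interface: 90° − 36.28° = 53.72°.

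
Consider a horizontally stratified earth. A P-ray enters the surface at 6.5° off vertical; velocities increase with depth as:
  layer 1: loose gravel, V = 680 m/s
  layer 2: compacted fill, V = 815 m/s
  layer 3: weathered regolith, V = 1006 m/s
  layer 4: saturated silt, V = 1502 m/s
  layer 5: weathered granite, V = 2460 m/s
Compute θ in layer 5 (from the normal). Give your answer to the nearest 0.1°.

Ray parameter p = sin 6.5° / 680 = 1.6648e-04 s/m.
sin θ_5 = p·V_5 = 1.6648e-04 × 2460 = 0.4095.
θ_5 = 24.18° from the vertical.

24.2°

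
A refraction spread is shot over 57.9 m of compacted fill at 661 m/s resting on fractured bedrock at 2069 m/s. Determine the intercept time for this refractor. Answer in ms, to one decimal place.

tᵢ = 2h·√(V₂²−V₁²)/(V₁V₂).
√(V₂²−V₁²) = √(2069²−661²) = 1960.6 m/s.
tᵢ = 2·57.9·1960.6/(661·2069) = 0.16601 s.

166.0 ms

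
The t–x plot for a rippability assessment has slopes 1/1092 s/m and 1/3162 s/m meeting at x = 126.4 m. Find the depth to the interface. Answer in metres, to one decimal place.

h = (x_cross/2)·√((V₂−V₁)/(V₂+V₁)).
(V₂−V₁)/(V₂+V₁) = (3162−1092)/(3162+1092) = 0.4866; √ = 0.6976.
h = (126.4/2)·0.6976 = 44.09 m.

44.1 m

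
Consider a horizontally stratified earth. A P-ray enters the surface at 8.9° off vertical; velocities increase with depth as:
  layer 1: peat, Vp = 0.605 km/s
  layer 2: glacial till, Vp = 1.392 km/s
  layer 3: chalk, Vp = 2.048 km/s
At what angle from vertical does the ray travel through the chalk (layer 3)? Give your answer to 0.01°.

Ray parameter p = sin 8.9° / 0.605 = 2.5572e-01 s/km.
sin θ_3 = p·V_3 = 2.5572e-01 × 2.048 = 0.5237.
θ_3 = arcsin 0.5237 = 31.58°.

31.58°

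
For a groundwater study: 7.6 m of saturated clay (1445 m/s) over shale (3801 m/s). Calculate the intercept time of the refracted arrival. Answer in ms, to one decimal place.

tᵢ = 2h·√(V₂²−V₁²)/(V₁V₂).
√(V₂²−V₁²) = √(3801²−1445²) = 3515.6 m/s.
tᵢ = 2·7.6·3515.6/(1445·3801) = 0.00973 s.

9.7 ms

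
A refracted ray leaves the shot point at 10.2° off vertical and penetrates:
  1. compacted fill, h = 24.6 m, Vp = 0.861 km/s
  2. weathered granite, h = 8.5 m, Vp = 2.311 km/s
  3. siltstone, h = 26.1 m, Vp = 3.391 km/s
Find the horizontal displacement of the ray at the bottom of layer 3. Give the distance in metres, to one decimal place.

34.4 m

Ray parameter p = sin 10.2° / 0.861 km/s = 2.0567e-01 s/km.
Layer 1: θ = 10.20°; offset = 24.6·tan 10.20° = 4.426 m.
Layer 2: sin θ = p·2.311 = 0.4753 → θ = 28.38°; offset = 8.5·tan 28.38° = 4.592 m.
Layer 3: sin θ = p·3.391 = 0.6974 → θ = 44.22°; offset = 26.1·tan 44.22° = 25.401 m.
Summing the layer offsets gives 34.419 m.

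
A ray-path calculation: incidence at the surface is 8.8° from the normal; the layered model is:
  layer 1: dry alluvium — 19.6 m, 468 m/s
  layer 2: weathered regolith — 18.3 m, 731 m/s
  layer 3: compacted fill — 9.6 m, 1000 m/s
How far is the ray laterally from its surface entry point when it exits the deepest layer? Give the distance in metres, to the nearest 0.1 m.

10.9 m

Apply Snell's law at each interface; in layer i the horizontal offset is hᵢ·tan θᵢ.
Layer 1: θ = 8.80°; offset = 19.6·tan 8.80° = 3.034 m.
Layer 2: sin θ = 731·sin 8.8°/468 = 0.2390, θ = 13.83°; offset = 18.3·tan 13.83° = 4.503 m.
Layer 3: sin θ = 1000·sin 8.8°/468 = 0.3269, θ = 19.08°; offset = 9.6·tan 19.08° = 3.321 m.
Σ offsets = 10.858 m.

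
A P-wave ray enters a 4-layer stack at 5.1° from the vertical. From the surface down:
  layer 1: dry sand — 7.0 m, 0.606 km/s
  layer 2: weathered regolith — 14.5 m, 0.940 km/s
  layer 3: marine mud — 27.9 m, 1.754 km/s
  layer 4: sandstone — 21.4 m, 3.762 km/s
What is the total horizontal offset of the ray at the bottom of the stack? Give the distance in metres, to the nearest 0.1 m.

24.2 m

Apply Snell's law at each interface; in layer i the horizontal offset is hᵢ·tan θᵢ.
Layer 1: θ = 5.10°; offset = 7.0·tan 5.10° = 0.625 m.
Layer 2: sin θ = 0.940·sin 5.1°/0.606 = 0.1379, θ = 7.93°; offset = 14.5·tan 7.93° = 2.019 m.
Layer 3: sin θ = 1.754·sin 5.1°/0.606 = 0.2573, θ = 14.91°; offset = 27.9·tan 14.91° = 7.429 m.
Layer 4: sin θ = 3.762·sin 5.1°/0.606 = 0.5518, θ = 33.49°; offset = 21.4·tan 33.49° = 14.161 m.
Σ offsets = 24.233 m.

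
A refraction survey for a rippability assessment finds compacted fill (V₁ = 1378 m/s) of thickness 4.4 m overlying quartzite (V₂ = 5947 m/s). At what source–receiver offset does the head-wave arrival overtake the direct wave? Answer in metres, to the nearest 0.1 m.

θ_c = arcsin(1378/5947) = 13.40°, so cos θ_c = 0.9728 and tᵢ = 2h cos θ_c/V₁ = 0.0062 s.
At crossover x/V₁ = x/V₂ + tᵢ ⇒ x = tᵢ/(1/V₁ − 1/V₂) = 0.00621/(7.2569e-04 − 1.6815e-04) = 11.14 m.

11.1 m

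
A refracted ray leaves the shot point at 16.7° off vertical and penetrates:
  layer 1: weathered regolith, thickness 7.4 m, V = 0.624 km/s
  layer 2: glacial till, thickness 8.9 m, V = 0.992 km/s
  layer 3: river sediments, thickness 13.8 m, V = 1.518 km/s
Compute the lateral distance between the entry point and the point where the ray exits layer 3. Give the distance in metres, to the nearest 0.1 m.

Apply Snell's law at each interface; in layer i the horizontal offset is hᵢ·tan θᵢ.
Layer 1: θ = 16.70°; offset = 7.4·tan 16.70° = 2.220 m.
Layer 2: sin θ = 0.992·sin 16.7°/0.624 = 0.4568, θ = 27.18°; offset = 8.9·tan 27.18° = 4.571 m.
Layer 3: sin θ = 1.518·sin 16.7°/0.624 = 0.6991, θ = 44.35°; offset = 13.8·tan 44.35° = 13.491 m.
Total horizontal offset = 20.282 m.

20.3 m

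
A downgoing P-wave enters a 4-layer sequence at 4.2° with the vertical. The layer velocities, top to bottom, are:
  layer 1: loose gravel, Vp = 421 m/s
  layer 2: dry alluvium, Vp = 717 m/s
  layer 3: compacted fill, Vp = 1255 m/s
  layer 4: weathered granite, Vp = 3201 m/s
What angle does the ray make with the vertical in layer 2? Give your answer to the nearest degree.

Ray parameter p = sin 4.2° / 421 = 1.7396e-04 s/m.
sin θ_2 = p·V_2 = 1.7396e-04 × 717 = 0.1247.
θ_2 = 7.17° from the vertical.

7°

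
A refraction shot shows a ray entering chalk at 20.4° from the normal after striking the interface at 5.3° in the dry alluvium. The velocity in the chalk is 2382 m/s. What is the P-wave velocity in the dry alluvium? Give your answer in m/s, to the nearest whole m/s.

631 m/s

Snell's law: sin 5.3°/V₁ = sin 20.4°/V₂.
V₁ = V₂·sin 5.3°/sin 20.4° = 2382 × 0.2650 = 631.22 m/s.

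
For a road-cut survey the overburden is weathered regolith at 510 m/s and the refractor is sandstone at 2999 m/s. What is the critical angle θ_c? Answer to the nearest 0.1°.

Critical incidence: sin θ_c = V₁/V₂ = 510/2999 = 0.1701.
θ_c = arcsin 0.1701 = 9.79°.

9.8°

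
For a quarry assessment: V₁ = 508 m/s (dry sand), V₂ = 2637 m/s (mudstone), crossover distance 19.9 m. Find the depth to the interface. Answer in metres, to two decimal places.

8.19 m

h = (x_cross/2)·√((V₂−V₁)/(V₂+V₁)).
(V₂−V₁)/(V₂+V₁) = (2637−508)/(2637+508) = 0.6769; √ = 0.8228.
h = (19.9/2)·0.8228 = 8.19 m.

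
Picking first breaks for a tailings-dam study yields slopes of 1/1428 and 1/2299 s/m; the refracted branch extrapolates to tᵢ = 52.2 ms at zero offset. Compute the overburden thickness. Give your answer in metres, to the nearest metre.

48 m

θ_c = arcsin(1428/2299) = 38.40°; cos θ_c = 0.7837.
tᵢ = 2h cos θ_c/V₁ ⇒ h = tᵢ·V₁/(2 cos θ_c) = 0.0522·1428/(2·0.7837) = 47.56 m.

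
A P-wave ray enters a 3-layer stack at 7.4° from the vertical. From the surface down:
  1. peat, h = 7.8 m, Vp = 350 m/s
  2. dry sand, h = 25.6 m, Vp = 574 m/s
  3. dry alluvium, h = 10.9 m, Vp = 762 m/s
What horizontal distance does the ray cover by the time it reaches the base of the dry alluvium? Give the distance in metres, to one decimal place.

9.7 m

p = sin θ₁/V₁ = sin 7.4°/350 = 3.6799e-04 s/m is conserved through the stack.
Layer 1: θ = 7.40°; offset = 7.8·tan 7.40° = 1.013 m.
Layer 2: sin θ = p·574 = 0.2112 → θ = 12.19°; offset = 25.6·tan 12.19° = 5.532 m.
Layer 3: sin θ = p·762 = 0.2804 → θ = 16.28°; offset = 10.9·tan 16.28° = 3.184 m.
Σ offsets = 9.729 m.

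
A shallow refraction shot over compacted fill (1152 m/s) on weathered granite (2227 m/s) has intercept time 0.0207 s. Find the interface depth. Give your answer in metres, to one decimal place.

h = tᵢ·V₁·V₂ / (2·√(V₂²−V₁²)).
√(V₂²−V₁²) = √(2227² − 1152²) = 1905.9 m/s.
h = 0.0207 s × 1152 × 2227 / (2 × 1905.9) = 13.93 m.

13.9 m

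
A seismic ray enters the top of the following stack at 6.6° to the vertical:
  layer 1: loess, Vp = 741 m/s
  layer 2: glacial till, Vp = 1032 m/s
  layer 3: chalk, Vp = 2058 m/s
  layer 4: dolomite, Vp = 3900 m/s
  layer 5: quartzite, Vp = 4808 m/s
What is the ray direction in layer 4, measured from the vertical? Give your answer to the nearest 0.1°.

37.2°

Ray parameter p = sin 6.6° / 741 = 1.5511e-04 s/m.
sin θ_4 = p·V_4 = 1.5511e-04 × 3900 = 0.6049.
θ_4 = arcsin 0.6049 = 37.22°.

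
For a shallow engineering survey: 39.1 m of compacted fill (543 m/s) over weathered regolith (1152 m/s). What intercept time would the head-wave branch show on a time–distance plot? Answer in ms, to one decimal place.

tᵢ = 2h·√(V₂²−V₁²)/(V₁V₂).
√(V₂²−V₁²) = √(1152²−543²) = 1016.0 m/s.
tᵢ = 2·39.1·1016.0/(543·1152) = 0.12701 s.

127.0 ms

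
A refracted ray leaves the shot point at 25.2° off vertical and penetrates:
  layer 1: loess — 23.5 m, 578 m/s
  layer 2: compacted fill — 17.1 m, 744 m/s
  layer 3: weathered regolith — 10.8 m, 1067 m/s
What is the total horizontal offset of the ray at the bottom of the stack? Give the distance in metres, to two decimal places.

35.99 m

p = sin θ₁/V₁ = sin 25.2°/578 = 7.3664e-04 s/m is conserved through the stack.
Layer 1: θ = 25.20°; offset = 23.5·tan 25.20° = 11.0583 m.
Layer 2: sin θ = p·744 = 0.5481 → θ = 33.23°; offset = 17.1·tan 33.23° = 11.2045 m.
Layer 3: sin θ = p·1067 = 0.7860 → θ = 51.81°; offset = 10.8·tan 51.81° = 13.7308 m.
Summing the layer offsets gives 35.9935 m.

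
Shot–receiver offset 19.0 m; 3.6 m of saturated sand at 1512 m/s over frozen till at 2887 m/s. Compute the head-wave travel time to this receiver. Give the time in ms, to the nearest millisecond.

t = x/V₂ + 2h·√(V₂²−V₁²)/(V₁V₂).
√(V₂²−V₁²) = √(2887²−1512²) = 2459.4 m/s; delay term = 2·3.6·2459.4/(1512·2887) = 0.00406 s.
t = 19.0/2887 + 0.00406 = 0.01064 s.

11 ms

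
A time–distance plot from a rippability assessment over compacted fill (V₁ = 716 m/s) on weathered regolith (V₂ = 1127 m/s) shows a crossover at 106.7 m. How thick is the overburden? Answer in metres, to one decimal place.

h = (x_cross/2)·√((V₂−V₁)/(V₂+V₁)).
(V₂−V₁)/(V₂+V₁) = (1127−716)/(1127+716) = 0.2230; √ = 0.4722.
h = (106.7/2)·0.4722 = 25.19 m.

25.2 m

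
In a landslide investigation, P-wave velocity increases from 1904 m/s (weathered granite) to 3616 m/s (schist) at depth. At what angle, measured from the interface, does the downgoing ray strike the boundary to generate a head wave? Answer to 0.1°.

58.2°

At critical incidence the refracted ray runs along the interface (θ₂ = 90°), so sin θ_c = V₁/V₂.
θ_c = arcsin(1904/3616) = arcsin 0.5265 = 31.77°.
Measured from the interface: 90° − 31.77° = 58.23°.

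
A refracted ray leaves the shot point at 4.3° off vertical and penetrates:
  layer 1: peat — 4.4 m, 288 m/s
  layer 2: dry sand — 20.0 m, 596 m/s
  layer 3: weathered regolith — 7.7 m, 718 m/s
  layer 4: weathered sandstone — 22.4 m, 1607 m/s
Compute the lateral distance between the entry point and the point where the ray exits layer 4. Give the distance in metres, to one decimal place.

15.3 m

Ray parameter p = sin 4.3° / 288 m/s = 2.6034e-04 s/m.
Layer 1: θ = 4.30°; offset = 4.4·tan 4.30° = 0.331 m.
Layer 2: sin θ = p·596 = 0.1552 → θ = 8.93°; offset = 20.0·tan 8.93° = 3.141 m.
Layer 3: sin θ = p·718 = 0.1869 → θ = 10.77°; offset = 7.7·tan 10.77° = 1.465 m.
Layer 4: sin θ = p·1607 = 0.4184 → θ = 24.73°; offset = 22.4·tan 24.73° = 10.318 m.
Summing the layer offsets gives 15.255 m.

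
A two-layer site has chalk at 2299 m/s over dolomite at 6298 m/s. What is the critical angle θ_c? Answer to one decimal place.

21.4°

At critical incidence the refracted ray runs along the interface (θ₂ = 90°), so sin θ_c = V₁/V₂.
θ_c = arcsin(2299/6298) = arcsin 0.3650 = 21.41°.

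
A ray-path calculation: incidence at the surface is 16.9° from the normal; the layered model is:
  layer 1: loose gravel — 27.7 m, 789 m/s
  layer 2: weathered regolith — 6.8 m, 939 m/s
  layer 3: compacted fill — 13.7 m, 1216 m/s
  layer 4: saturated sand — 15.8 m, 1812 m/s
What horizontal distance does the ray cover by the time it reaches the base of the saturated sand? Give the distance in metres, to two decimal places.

Ray parameter p = sin 16.9° / 789 m/s = 3.6844e-04 s/m.
Layer 1: θ = 16.90°; offset = 27.7·tan 16.90° = 8.4159 m.
Layer 2: sin θ = p·939 = 0.3460 → θ = 20.24°; offset = 6.8·tan 20.24° = 2.5074 m.
Layer 3: sin θ = p·1216 = 0.4480 → θ = 26.62°; offset = 13.7·tan 26.62° = 6.8656 m.
Layer 4: sin θ = p·1812 = 0.6676 → θ = 41.88°; offset = 15.8·tan 41.88° = 14.1684 m.
Summing the layer offsets gives 31.9573 m.

31.96 m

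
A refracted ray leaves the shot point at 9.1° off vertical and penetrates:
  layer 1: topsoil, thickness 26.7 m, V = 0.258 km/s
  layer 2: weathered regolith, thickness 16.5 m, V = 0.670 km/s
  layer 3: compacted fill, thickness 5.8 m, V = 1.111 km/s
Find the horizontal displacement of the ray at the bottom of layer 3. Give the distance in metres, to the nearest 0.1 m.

Apply Snell's law at each interface; in layer i the horizontal offset is hᵢ·tan θᵢ.
Layer 1: θ = 9.10°; offset = 26.7·tan 9.10° = 4.277 m.
Layer 2: sin θ = 0.670·sin 9.1°/0.258 = 0.4107, θ = 24.25°; offset = 16.5·tan 24.25° = 7.433 m.
Layer 3: sin θ = 1.111·sin 9.1°/0.258 = 0.6811, θ = 42.93°; offset = 5.8·tan 42.93° = 5.395 m.
Total horizontal offset = 17.104 m.

17.1 m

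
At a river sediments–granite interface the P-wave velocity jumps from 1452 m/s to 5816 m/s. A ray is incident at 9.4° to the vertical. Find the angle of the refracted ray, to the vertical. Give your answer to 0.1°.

40.9°

sin θ₁/V₁ = sin θ₂/V₂ ⇒ sin θ₂ = 5816·sin 9.4°/1452 = 5816·0.1633/1452 = 0.6542.
θ₂ = sin⁻¹(0.6542) = 40.86° (from vertical).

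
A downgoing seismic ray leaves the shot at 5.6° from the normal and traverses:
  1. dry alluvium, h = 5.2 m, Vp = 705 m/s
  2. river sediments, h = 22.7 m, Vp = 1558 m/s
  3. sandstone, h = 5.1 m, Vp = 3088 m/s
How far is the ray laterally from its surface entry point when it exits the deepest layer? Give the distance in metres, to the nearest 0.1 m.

7.9 m

p = sin θ₁/V₁ = sin 5.6°/705 = 1.3842e-04 s/m is conserved through the stack.
Layer 1: θ = 5.60°; offset = 5.2·tan 5.60° = 0.510 m.
Layer 2: sin θ = p·1558 = 0.2157 → θ = 12.45°; offset = 22.7·tan 12.45° = 5.013 m.
Layer 3: sin θ = p·3088 = 0.4274 → θ = 25.30°; offset = 5.1·tan 25.30° = 2.411 m.
Σ offsets = 7.934 m.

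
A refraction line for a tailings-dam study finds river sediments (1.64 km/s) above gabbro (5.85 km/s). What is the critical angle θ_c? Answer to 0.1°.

16.3°

Critical incidence: sin θ_c = V₁/V₂ = 1.64/5.85 = 0.2803.
θ_c = arcsin 0.2803 = 16.28°.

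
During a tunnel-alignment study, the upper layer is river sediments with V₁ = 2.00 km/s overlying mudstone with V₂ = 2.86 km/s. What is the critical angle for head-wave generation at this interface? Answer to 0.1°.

44.4°

At critical incidence the refracted ray runs along the interface (θ₂ = 90°), so sin θ_c = V₁/V₂.
θ_c = arcsin(2.00/2.86) = arcsin 0.6993 = 44.37°.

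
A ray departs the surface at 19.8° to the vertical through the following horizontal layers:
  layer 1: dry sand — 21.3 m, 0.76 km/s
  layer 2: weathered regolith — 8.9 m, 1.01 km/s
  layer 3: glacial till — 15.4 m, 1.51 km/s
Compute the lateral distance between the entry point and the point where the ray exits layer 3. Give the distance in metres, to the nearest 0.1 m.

p = sin θ₁/V₁ = sin 19.8°/0.76 = 4.4571e-01 s/km is conserved through the stack.
Layer 1: θ = 19.80°; offset = 21.3·tan 19.80° = 7.668 m.
Layer 2: sin θ = p·1.01 = 0.4502 → θ = 26.75°; offset = 8.9·tan 26.75° = 4.487 m.
Layer 3: sin θ = p·1.51 = 0.6730 → θ = 42.30°; offset = 15.4·tan 42.30° = 14.013 m.
Total horizontal offset = 26.168 m.

26.2 m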